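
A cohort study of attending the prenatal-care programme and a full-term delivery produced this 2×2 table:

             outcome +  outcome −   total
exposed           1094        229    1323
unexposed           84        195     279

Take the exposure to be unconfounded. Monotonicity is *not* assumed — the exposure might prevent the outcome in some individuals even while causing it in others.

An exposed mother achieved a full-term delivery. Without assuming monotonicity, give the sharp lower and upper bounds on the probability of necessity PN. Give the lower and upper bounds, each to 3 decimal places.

p₁ = P(outcome | exposed) = 1094/1323 = 0.82691
p₀ = P(outcome | unexposed) = 84/279 = 0.30108
Under exogeneity alone the bounds on PN are max{0,(p₁−p₀)/p₁} ≤ PN ≤ min{1,(1−p₀)/p₁}.
  lower = (p₁ − p₀)/p₁ = 0.52583 / 0.82691 ≈ 0.6359
  upper = min{1, (1 − p₀)/p₁} = 0.69892 / 0.82691 ≈ 0.8452

0.636 ≤ PN ≤ 0.845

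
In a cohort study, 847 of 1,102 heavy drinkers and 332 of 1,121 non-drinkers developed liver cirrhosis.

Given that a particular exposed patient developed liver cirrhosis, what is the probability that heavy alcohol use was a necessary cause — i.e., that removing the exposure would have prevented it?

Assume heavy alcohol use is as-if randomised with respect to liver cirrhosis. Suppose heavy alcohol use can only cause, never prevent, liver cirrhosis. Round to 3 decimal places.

PN ≈ 0.615

p₁ = P(outcome | exposed) = 847/1102 = 0.7686
p₀ = P(outcome | unexposed) = 332/1121 = 0.29616
Under exogeneity and monotonicity, PN = (p₁ − p₀) / p₁.
PN = (0.7686 − 0.29616) / 0.7686 = 0.47244 / 0.7686 ≈ 0.6147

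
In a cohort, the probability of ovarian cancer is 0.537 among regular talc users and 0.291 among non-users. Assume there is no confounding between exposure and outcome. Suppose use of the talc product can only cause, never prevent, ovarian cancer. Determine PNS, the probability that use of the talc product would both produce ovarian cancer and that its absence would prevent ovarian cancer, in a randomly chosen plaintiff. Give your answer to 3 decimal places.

PNS ≈ 0.246

Let p₁ = 0.537, p₀ = 0.291.
Under exogeneity and monotonicity, PNS = p₁ − p₀.
PNS = 0.537 − 0.291 = 0.246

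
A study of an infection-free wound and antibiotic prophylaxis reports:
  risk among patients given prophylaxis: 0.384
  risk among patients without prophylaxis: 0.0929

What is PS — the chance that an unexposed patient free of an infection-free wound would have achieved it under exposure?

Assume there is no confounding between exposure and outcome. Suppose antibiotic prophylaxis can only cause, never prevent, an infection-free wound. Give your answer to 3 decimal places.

PS ≈ 0.321

Let p₁ = 0.384, p₀ = 0.0929.
Under exogeneity and monotonicity, PS = (p₁ − p₀) / (1 − p₀).
PS = (0.384 − 0.0929) / (1 − 0.0929) = 0.2911 / 0.9071 ≈ 0.3209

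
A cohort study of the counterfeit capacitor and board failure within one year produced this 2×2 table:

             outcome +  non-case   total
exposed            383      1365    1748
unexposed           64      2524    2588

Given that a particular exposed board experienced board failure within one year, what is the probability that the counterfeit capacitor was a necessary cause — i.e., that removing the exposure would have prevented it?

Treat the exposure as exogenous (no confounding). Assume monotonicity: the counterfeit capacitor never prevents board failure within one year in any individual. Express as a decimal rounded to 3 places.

p₁ = P(outcome | exposed) = 383/1748 = 0.21911
p₀ = P(outcome | unexposed) = 64/2588 = 0.02473
Under exogeneity and monotonicity, PN = (p₁ − p₀)/p₁.
PN = (0.21911 − 0.02473) / 0.21911 ≈ 0.8871

PN ≈ 0.887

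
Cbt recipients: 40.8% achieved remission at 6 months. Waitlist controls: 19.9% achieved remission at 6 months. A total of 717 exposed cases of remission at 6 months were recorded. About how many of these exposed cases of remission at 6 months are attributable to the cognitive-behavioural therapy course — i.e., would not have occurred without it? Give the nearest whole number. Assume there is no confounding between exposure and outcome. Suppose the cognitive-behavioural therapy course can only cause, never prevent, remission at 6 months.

about 367 cases

p₁ = 0.408, p₀ = 0.199.
PN = (p₁ − p₀)/p₁ = (0.408 − 0.199) / 0.408 ≈ 0.51225.
Attributable cases ≈ PN × (exposed cases) = 0.51225 × 717 ≈ 367.29.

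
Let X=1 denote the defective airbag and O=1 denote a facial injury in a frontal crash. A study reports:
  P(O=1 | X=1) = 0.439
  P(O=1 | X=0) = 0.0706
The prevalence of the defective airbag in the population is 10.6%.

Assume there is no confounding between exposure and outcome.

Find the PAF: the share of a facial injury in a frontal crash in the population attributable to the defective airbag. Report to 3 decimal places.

Let p₁ = 0.439, p₀ = 0.0706.
Overall risk P(Y=1) = π·p₁ + (1−π)·p₀ = 0.106×0.439 + 0.894×0.0706 = 0.10965.
Under exogeneity, PAF = [P(Y=1) − p₀] / P(Y=1).
PAF = (0.10965 − 0.0706) / 0.10965 ≈ 0.3561

PAF ≈ 0.356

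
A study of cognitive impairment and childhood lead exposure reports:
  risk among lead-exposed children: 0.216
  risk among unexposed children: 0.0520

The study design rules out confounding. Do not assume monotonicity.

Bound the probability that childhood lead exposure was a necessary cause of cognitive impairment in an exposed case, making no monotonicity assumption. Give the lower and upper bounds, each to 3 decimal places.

Let p₁ = 0.216, p₀ = 0.052.
Under exogeneity alone the bounds on PN are max{0,(p₁−p₀)/p₁} ≤ PN ≤ min{1,(1−p₀)/p₁}.
  lower = (p₁ − p₀)/p₁ = 0.164 / 0.216 ≈ 0.7593
  upper = min{1, (1 − p₀)/p₁} = 0.948 / 0.216 ≈ 4.3889 → capped at 1

0.759 ≤ PN ≤ 1.000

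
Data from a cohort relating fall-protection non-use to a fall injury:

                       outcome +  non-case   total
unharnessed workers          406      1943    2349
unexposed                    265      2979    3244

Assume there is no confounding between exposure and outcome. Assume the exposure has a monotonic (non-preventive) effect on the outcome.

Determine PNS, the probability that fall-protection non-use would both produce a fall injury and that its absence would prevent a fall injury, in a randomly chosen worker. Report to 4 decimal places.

PNS ≈ 0.0912

p₁ = P(outcome | exposed) = 406/2349 = 0.17284
p₀ = P(outcome | unexposed) = 265/3244 = 0.081689
Under exogeneity and monotonicity, PNS = p₁ − p₀.
PNS = 0.17284 − 0.081689 = 0.09115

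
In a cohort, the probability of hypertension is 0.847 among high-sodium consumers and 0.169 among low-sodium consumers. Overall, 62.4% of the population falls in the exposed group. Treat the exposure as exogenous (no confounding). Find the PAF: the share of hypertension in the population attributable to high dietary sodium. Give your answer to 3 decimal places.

Let p₁ = 0.847, p₀ = 0.169.
Overall risk P(Y=1) = π·p₁ + (1−π)·p₀ = 0.624×0.847 + 0.376×0.169 = 0.59207.
Under exogeneity, PAF = [P(Y=1) − p₀] / P(Y=1).
PAF = (0.59207 − 0.169) / 0.59207 ≈ 0.7146

PAF ≈ 0.715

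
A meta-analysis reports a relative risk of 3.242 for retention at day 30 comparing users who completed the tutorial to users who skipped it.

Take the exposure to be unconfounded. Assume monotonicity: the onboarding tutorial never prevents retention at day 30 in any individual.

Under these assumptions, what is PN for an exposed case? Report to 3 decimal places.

PN ≈ 0.692

Under exogeneity and monotonicity, PN = (RR − 1) / RR = 1 − 1/RR.
PN = (3.242 − 1) / 3.242 = 2.242 / 3.242 ≈ 0.6915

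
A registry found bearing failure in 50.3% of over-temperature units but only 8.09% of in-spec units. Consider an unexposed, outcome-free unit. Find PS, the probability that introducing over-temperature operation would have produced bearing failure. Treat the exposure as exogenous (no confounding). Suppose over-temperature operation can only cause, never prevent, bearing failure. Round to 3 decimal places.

PS ≈ 0.459

p₁ = 0.503, p₀ = 0.0809.
Under exogeneity and monotonicity, PS = (p₁ − p₀) / (1 − p₀).
PS = (0.503 − 0.0809) / (1 − 0.0809) = 0.4221 / 0.9191 ≈ 0.4593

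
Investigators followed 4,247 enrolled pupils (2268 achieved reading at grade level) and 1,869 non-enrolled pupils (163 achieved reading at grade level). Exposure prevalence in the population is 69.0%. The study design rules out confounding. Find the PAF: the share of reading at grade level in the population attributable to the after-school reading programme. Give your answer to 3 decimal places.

PAF ≈ 0.779

p₁ = P(outcome | exposed) = 2268/4247 = 0.53402
p₀ = P(outcome | unexposed) = 163/1869 = 0.087212
Overall risk P(Y=1) = π·p₁ + (1−π)·p₀ = 0.69×0.53402 + 0.31×0.087212 = 0.39551.
Under exogeneity, PAF = [P(Y=1) − p₀] / P(Y=1).
PAF = (0.39551 − 0.087212) / 0.39551 ≈ 0.7795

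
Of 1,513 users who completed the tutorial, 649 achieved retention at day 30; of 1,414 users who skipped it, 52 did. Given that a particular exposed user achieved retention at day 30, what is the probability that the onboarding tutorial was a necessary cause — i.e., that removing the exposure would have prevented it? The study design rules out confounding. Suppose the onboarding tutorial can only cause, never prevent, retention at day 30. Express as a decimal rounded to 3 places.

PN ≈ 0.914

p₁ = P(outcome | exposed) = 649/1513 = 0.42895
p₀ = P(outcome | unexposed) = 52/1414 = 0.036775
Under exogeneity and monotonicity, PN = (p₁ − p₀) / p₁.
PN = (0.42895 − 0.036775) / 0.42895 = 0.39217 / 0.42895 ≈ 0.9143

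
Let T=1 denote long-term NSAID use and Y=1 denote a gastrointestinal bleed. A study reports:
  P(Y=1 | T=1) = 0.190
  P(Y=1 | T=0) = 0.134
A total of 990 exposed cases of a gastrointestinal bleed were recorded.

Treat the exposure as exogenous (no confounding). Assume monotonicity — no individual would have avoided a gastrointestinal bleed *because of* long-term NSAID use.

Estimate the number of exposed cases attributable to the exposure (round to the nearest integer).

about 292 cases

Let p₁ = 0.19, p₀ = 0.134.
PN = (p₁ − p₀)/p₁ = (0.19 − 0.134) / 0.19 ≈ 0.29474.
Attributable cases ≈ PN × (exposed cases) = 0.29474 × 990 ≈ 291.79.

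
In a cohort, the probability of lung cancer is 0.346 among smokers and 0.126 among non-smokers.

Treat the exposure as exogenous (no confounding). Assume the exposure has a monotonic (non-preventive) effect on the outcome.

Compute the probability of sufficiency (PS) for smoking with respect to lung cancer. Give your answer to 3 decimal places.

Let p₁ = 0.346, p₀ = 0.126.
Under exogeneity and monotonicity, PS = (p₁ − p₀) / (1 − p₀).
PS = (0.346 − 0.126) / (1 − 0.126) = 0.22 / 0.874 ≈ 0.2517

PS ≈ 0.252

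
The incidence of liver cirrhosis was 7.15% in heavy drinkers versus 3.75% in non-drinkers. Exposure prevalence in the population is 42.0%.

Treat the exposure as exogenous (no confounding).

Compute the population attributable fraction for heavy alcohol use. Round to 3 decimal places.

p₁ = 0.0715, p₀ = 0.0375.
Overall risk P(Y=1) = π·p₁ + (1−π)·p₀ = 0.42×0.0715 + 0.58×0.0375 = 0.05178.
Under exogeneity, PAF = [P(Y=1) − p₀] / P(Y=1).
PAF = (0.05178 − 0.0375) / 0.05178 ≈ 0.2758

PAF ≈ 0.276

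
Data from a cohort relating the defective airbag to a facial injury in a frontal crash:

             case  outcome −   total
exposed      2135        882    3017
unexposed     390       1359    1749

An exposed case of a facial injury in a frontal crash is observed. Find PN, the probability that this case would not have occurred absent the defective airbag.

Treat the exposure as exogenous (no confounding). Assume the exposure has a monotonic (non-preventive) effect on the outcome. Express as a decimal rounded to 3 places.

p₁ = P(outcome | exposed) = 2135/3017 = 0.70766
p₀ = P(outcome | unexposed) = 390/1749 = 0.22298
Under exogeneity and monotonicity, PN = (p₁ − p₀)/p₁.
PN = (0.70766 − 0.22298) / 0.70766 ≈ 0.6849

PN ≈ 0.685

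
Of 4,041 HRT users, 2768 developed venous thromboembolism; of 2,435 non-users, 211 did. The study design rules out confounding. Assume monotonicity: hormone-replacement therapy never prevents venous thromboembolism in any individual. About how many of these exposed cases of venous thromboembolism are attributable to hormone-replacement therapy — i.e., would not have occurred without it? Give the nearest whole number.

p₁ = P(outcome | exposed) = 2768/4041 = 0.68498
p₀ = P(outcome | unexposed) = 211/2435 = 0.086653
PN = (p₁ − p₀)/p₁ = (0.68498 − 0.086653) / 0.68498 ≈ 0.87350.
Attributable cases ≈ PN × (exposed cases) = 0.87350 × 2768 ≈ 2417.84.

about 2418 cases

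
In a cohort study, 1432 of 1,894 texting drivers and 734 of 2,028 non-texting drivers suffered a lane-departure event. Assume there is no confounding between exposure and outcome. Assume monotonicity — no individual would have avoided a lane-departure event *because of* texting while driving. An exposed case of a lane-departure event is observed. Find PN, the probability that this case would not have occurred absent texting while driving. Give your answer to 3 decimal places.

PN ≈ 0.521

p₁ = P(outcome | exposed) = 1432/1894 = 0.75607
p₀ = P(outcome | unexposed) = 734/2028 = 0.36193
Under exogeneity and monotonicity, PN = (p₁ − p₀) / p₁.
PN = (0.75607 − 0.36193) / 0.75607 = 0.39414 / 0.75607 ≈ 0.5213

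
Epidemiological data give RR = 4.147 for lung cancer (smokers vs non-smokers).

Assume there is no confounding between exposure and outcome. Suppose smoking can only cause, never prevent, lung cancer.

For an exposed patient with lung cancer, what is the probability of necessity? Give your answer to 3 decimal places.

PN ≈ 0.759

Under exogeneity and monotonicity, PN = (RR − 1) / RR = 1 − 1/RR.
PN = (4.147 − 1) / 4.147 = 3.147 / 4.147 ≈ 0.7589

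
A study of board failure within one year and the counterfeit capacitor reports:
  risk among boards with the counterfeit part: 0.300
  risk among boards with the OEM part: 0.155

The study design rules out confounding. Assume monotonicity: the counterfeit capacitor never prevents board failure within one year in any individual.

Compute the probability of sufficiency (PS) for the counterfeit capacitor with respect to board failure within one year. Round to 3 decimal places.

Let p₁ = 0.3, p₀ = 0.155.
Under exogeneity and monotonicity, PS = (p₁ − p₀) / (1 − p₀).
PS = (0.3 − 0.155) / (1 − 0.155) = 0.145 / 0.845 ≈ 0.1716

PS ≈ 0.172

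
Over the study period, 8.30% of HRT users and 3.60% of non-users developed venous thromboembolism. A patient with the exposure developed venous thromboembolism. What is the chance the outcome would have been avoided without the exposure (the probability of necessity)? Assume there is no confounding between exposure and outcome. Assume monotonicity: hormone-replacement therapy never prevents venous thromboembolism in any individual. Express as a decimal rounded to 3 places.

PN ≈ 0.566

p₁ = 0.083, p₀ = 0.036.
Under exogeneity and monotonicity, PN = (p₁ − p₀) / p₁.
PN = (0.083 − 0.036) / 0.083 = 0.047 / 0.083 ≈ 0.5663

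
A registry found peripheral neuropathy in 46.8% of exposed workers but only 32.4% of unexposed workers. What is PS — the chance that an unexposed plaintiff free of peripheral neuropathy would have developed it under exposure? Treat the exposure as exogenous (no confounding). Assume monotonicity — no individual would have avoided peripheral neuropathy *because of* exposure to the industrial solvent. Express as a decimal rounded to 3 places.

PS ≈ 0.213

p₁ = 0.468, p₀ = 0.324.
Under exogeneity and monotonicity, PS = (p₁ − p₀) / (1 − p₀).
PS = (0.468 − 0.324) / (1 − 0.324) = 0.144 / 0.676 ≈ 0.2130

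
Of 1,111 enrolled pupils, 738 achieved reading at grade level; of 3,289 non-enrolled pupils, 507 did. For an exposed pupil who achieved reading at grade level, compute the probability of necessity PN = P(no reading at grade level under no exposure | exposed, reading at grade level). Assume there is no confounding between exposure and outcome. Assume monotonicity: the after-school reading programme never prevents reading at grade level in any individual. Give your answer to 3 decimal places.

PN ≈ 0.768

p₁ = P(outcome | exposed) = 738/1111 = 0.66427
p₀ = P(outcome | unexposed) = 507/3289 = 0.15415
Under exogeneity and monotonicity, PN = (p₁ − p₀) / p₁.
PN = (0.66427 − 0.15415) / 0.66427 = 0.51012 / 0.66427 ≈ 0.7679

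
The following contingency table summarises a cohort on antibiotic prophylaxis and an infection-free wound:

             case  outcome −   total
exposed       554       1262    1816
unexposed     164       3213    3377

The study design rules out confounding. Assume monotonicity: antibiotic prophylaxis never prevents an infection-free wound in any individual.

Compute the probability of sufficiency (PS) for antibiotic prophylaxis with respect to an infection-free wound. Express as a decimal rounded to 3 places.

PS ≈ 0.270

p₁ = P(outcome | exposed) = 554/1816 = 0.30507
p₀ = P(outcome | unexposed) = 164/3377 = 0.048564
Under exogeneity and monotonicity, PS = (p₁ − p₀)/(1 − p₀).
PS = (0.30507 − 0.048564) / 0.95144 ≈ 0.2696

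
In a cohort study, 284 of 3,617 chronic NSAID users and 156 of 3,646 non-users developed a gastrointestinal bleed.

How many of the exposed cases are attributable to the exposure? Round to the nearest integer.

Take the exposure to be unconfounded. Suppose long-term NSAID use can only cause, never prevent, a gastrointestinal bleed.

p₁ = P(outcome | exposed) = 284/3617 = 0.078518
p₀ = P(outcome | unexposed) = 156/3646 = 0.042787
PN = (p₁ − p₀)/p₁ = (0.078518 − 0.042787) / 0.078518 ≈ 0.45507.
Attributable cases ≈ PN × (exposed cases) = 0.45507 × 284 ≈ 129.24.

about 129 cases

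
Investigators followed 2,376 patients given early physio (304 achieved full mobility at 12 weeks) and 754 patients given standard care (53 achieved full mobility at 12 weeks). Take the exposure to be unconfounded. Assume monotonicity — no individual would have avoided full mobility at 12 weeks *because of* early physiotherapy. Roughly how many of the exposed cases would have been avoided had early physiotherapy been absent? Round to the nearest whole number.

p₁ = P(outcome | exposed) = 304/2376 = 0.12795
p₀ = P(outcome | unexposed) = 53/754 = 0.070292
PN = (p₁ − p₀)/p₁ = (0.12795 − 0.070292) / 0.12795 ≈ 0.45061.
Attributable cases ≈ PN × (exposed cases) = 0.45061 × 304 ≈ 136.99.

about 137 cases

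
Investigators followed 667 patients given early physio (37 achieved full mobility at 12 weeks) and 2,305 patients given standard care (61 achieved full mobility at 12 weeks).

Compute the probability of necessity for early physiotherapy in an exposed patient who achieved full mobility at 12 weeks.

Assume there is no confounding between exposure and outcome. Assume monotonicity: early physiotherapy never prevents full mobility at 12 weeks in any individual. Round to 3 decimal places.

p₁ = P(outcome | exposed) = 37/667 = 0.055472
p₀ = P(outcome | unexposed) = 61/2305 = 0.026464
Under exogeneity and monotonicity, PN = (p₁ − p₀) / p₁.
PN = (0.055472 − 0.026464) / 0.055472 = 0.029008 / 0.055472 ≈ 0.5229

PN ≈ 0.523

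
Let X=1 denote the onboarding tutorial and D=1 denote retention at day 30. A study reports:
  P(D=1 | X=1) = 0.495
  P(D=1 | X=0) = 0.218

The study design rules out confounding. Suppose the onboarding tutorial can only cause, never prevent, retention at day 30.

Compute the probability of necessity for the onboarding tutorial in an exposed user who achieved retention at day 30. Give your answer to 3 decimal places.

Let p₁ = 0.495, p₀ = 0.218.
Under exogeneity and monotonicity, PN = (p₁ − p₀) / p₁.
PN = (0.495 − 0.218) / 0.495 = 0.277 / 0.495 ≈ 0.5596

PN ≈ 0.560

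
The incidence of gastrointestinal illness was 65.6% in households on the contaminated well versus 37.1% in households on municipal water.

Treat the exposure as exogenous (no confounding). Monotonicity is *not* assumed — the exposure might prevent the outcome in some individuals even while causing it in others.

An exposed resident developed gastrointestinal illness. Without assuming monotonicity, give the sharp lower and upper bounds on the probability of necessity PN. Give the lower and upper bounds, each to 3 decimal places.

0.434 ≤ PN ≤ 0.959

p₁ = 0.656, p₀ = 0.371.
Under exogeneity alone the bounds on PN are max{0,(p₁−p₀)/p₁} ≤ PN ≤ min{1,(1−p₀)/p₁}.
  lower = (p₁ − p₀)/p₁ = 0.285 / 0.656 ≈ 0.4345
  upper = min{1, (1 − p₀)/p₁} = 0.629 / 0.656 ≈ 0.9588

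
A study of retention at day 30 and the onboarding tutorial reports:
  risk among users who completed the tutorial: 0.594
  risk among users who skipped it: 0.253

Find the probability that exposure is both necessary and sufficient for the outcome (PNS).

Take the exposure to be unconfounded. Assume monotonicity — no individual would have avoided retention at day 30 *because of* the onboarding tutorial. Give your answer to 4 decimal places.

PNS ≈ 0.3410

Let p₁ = 0.594, p₀ = 0.253.
Under exogeneity and monotonicity, PNS = p₁ − p₀.
PNS = 0.594 − 0.253 = 0.341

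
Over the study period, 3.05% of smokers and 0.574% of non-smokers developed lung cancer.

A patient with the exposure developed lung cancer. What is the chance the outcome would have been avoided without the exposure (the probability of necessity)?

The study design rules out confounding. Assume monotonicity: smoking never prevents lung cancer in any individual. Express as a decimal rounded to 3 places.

p₁ = 0.0305, p₀ = 0.00574.
Under exogeneity and monotonicity, PN = (p₁ − p₀) / p₁.
PN = (0.0305 − 0.00574) / 0.0305 = 0.02476 / 0.0305 ≈ 0.8118

PN ≈ 0.812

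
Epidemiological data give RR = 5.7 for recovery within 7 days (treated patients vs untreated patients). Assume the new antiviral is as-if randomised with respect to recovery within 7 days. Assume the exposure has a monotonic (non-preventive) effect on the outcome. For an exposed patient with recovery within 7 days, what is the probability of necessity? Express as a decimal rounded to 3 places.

Under exogeneity and monotonicity, PN = (RR − 1) / RR = 1 − 1/RR.
PN = (5.7 − 1) / 5.7 = 4.7 / 5.7 ≈ 0.8246

PN ≈ 0.825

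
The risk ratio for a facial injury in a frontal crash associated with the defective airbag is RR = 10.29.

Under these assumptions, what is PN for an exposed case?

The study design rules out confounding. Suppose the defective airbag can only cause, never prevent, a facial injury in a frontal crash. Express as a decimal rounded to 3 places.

PN ≈ 0.903

Under exogeneity and monotonicity, PN = (RR − 1) / RR = 1 − 1/RR.
PN = (10.29 − 1) / 10.29 = 9.29 / 10.29 ≈ 0.9028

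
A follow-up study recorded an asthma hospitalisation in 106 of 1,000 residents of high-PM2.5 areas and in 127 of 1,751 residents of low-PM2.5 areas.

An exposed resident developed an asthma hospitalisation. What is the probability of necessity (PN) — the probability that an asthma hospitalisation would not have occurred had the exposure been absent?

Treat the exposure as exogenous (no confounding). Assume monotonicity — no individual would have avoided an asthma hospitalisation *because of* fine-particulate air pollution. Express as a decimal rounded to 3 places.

p₁ = P(outcome | exposed) = 106/1000 = 0.106
p₀ = P(outcome | unexposed) = 127/1751 = 0.07253
Under exogeneity and monotonicity, PN = (p₁ − p₀) / p₁.
PN = (0.106 − 0.07253) / 0.106 = 0.03347 / 0.106 ≈ 0.3158

PN ≈ 0.316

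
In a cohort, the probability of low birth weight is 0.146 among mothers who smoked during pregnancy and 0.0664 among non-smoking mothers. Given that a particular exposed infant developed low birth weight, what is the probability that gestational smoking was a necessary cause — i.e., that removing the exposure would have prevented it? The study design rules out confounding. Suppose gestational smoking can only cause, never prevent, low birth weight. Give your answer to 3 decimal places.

Let p₁ = 0.146, p₀ = 0.0664.
Under exogeneity and monotonicity, PN = (p₁ − p₀) / p₁.
PN = (0.146 − 0.0664) / 0.146 = 0.0796 / 0.146 ≈ 0.5452

PN ≈ 0.545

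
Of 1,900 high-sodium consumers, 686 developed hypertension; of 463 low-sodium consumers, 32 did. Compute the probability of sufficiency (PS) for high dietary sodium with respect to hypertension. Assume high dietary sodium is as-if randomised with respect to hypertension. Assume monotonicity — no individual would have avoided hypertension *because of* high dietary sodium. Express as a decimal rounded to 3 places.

PS ≈ 0.314

p₁ = P(outcome | exposed) = 686/1900 = 0.36105
p₀ = P(outcome | unexposed) = 32/463 = 0.069114
Under exogeneity and monotonicity, PS = (p₁ − p₀) / (1 − p₀).
PS = (0.36105 − 0.069114) / (1 − 0.069114) = 0.29194 / 0.93089 ≈ 0.3136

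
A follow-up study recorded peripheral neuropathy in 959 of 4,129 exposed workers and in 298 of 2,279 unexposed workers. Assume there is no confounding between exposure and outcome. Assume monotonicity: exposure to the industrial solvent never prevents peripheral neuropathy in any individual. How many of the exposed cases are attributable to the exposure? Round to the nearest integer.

about 419 cases

p₁ = P(outcome | exposed) = 959/4129 = 0.23226
p₀ = P(outcome | unexposed) = 298/2279 = 0.13076
PN = (p₁ − p₀)/p₁ = (0.23226 − 0.13076) / 0.23226 ≈ 0.43701.
Attributable cases ≈ PN × (exposed cases) = 0.43701 × 959 ≈ 419.10.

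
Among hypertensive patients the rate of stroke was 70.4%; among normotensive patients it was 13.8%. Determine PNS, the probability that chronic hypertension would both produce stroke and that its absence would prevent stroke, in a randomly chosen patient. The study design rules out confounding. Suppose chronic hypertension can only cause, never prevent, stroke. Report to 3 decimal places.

p₁ = 0.704, p₀ = 0.138.
Under exogeneity and monotonicity, PNS = p₁ − p₀.
PNS = 0.704 − 0.138 = 0.566

PNS ≈ 0.566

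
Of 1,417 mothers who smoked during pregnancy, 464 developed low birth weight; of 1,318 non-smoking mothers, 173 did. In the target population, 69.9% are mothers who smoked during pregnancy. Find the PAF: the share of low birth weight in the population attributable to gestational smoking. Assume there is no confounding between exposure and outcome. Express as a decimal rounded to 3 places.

p₁ = P(outcome | exposed) = 464/1417 = 0.32745
p₀ = P(outcome | unexposed) = 173/1318 = 0.13126
Overall risk P(Y=1) = π·p₁ + (1−π)·p₀ = 0.699×0.32745 + 0.301×0.13126 = 0.2684.
Under exogeneity, PAF = [P(Y=1) − p₀] / P(Y=1).
PAF = (0.2684 − 0.13126) / 0.2684 ≈ 0.5110

PAF ≈ 0.511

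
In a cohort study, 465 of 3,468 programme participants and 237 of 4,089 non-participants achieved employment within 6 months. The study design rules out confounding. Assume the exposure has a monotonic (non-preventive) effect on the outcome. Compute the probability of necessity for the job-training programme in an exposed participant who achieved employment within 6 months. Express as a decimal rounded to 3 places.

p₁ = P(outcome | exposed) = 465/3468 = 0.13408
p₀ = P(outcome | unexposed) = 237/4089 = 0.05796
Under exogeneity and monotonicity, PN = (p₁ − p₀) / p₁.
PN = (0.13408 − 0.05796) / 0.13408 = 0.076123 / 0.13408 ≈ 0.5677

PN ≈ 0.568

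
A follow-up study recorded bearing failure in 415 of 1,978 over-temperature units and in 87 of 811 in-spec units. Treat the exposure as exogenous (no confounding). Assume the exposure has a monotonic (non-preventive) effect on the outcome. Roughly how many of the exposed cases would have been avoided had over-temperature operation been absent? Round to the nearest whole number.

about 203 cases

p₁ = P(outcome | exposed) = 415/1978 = 0.20981
p₀ = P(outcome | unexposed) = 87/811 = 0.10727
PN = (p₁ − p₀)/p₁ = (0.20981 − 0.10727) / 0.20981 ≈ 0.48870.
Attributable cases ≈ PN × (exposed cases) = 0.48870 × 415 ≈ 202.81.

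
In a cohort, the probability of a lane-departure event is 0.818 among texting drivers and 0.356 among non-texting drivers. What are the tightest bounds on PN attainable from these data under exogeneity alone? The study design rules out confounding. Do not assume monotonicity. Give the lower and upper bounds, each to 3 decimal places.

0.565 ≤ PN ≤ 0.787

Let p₁ = 0.818, p₀ = 0.356.
Under exogeneity alone the bounds on PN are max{0,(p₁−p₀)/p₁} ≤ PN ≤ min{1,(1−p₀)/p₁}.
  lower = (p₁ − p₀)/p₁ = 0.462 / 0.818 ≈ 0.5648
  upper = min{1, (1 − p₀)/p₁} = 0.644 / 0.818 ≈ 0.7873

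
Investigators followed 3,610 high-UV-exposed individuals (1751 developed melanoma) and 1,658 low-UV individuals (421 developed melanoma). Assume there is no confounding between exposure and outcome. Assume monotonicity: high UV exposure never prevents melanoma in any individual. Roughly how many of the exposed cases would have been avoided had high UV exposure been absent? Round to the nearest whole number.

p₁ = P(outcome | exposed) = 1751/3610 = 0.48504
p₀ = P(outcome | unexposed) = 421/1658 = 0.25392
PN = (p₁ − p₀)/p₁ = (0.48504 − 0.25392) / 0.48504 ≈ 0.47650.
Attributable cases ≈ PN × (exposed cases) = 0.47650 × 1751 ≈ 834.35.

about 834 cases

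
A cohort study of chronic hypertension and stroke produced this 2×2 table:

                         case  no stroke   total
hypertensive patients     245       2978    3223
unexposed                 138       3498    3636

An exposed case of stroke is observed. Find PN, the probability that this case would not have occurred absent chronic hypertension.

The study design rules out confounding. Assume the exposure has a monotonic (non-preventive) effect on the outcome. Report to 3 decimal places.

p₁ = P(outcome | exposed) = 245/3223 = 0.076016
p₀ = P(outcome | unexposed) = 138/3636 = 0.037954
Under exogeneity and monotonicity, PN = (p₁ − p₀)/p₁.
PN = (0.076016 − 0.037954) / 0.076016 ≈ 0.5007

PN ≈ 0.501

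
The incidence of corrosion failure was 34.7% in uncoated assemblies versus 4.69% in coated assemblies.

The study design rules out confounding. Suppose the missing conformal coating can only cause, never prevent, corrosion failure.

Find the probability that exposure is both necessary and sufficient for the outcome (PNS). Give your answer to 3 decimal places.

PNS ≈ 0.300

p₁ = 0.347, p₀ = 0.0469.
Under exogeneity and monotonicity, PNS = p₁ − p₀.
PNS = 0.347 − 0.0469 = 0.3001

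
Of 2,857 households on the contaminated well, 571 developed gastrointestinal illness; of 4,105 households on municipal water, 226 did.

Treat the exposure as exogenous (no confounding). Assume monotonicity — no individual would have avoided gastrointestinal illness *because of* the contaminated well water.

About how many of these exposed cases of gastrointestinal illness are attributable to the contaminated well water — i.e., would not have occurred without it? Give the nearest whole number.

p₁ = P(outcome | exposed) = 571/2857 = 0.19986
p₀ = P(outcome | unexposed) = 226/4105 = 0.055055
PN = (p₁ − p₀)/p₁ = (0.19986 − 0.055055) / 0.19986 ≈ 0.72453.
Attributable cases ≈ PN × (exposed cases) = 0.72453 × 571 ≈ 413.71.

about 414 cases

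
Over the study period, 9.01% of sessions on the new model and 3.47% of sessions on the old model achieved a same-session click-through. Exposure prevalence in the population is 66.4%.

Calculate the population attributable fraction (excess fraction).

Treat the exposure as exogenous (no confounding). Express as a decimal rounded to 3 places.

p₁ = 0.0901, p₀ = 0.0347.
Overall risk P(Y=1) = π·p₁ + (1−π)·p₀ = 0.664×0.0901 + 0.336×0.0347 = 0.071486.
Under exogeneity, PAF = [P(Y=1) − p₀] / P(Y=1).
PAF = (0.071486 − 0.0347) / 0.071486 ≈ 0.5146

PAF ≈ 0.515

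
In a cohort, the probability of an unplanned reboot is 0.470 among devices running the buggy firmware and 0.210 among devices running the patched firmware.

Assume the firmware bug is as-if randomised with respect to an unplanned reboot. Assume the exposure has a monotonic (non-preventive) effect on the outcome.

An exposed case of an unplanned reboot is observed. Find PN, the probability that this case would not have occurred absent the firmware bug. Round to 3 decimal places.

Let p₁ = 0.47, p₀ = 0.21.
Under exogeneity and monotonicity, PN = (p₁ − p₀) / p₁.
PN = (0.47 − 0.21) / 0.47 = 0.26 / 0.47 ≈ 0.5532

PN ≈ 0.553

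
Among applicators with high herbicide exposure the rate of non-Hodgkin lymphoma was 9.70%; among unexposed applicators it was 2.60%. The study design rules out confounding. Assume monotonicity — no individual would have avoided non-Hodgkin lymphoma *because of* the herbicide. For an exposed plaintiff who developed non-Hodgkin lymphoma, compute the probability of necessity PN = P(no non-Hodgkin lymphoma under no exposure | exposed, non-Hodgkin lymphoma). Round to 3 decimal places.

PN ≈ 0.732

p₁ = 0.097, p₀ = 0.026.
Under exogeneity and monotonicity, PN = (p₁ − p₀) / p₁.
PN = (0.097 − 0.026) / 0.097 = 0.071 / 0.097 ≈ 0.7320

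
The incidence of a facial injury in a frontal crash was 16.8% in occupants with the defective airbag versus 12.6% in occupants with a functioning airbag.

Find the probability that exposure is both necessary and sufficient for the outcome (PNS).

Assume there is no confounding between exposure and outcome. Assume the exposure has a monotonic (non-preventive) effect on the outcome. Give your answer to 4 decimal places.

p₁ = 0.168, p₀ = 0.126.
Under exogeneity and monotonicity, PNS = p₁ − p₀.
PNS = 0.168 − 0.126 = 0.042

PNS ≈ 0.0420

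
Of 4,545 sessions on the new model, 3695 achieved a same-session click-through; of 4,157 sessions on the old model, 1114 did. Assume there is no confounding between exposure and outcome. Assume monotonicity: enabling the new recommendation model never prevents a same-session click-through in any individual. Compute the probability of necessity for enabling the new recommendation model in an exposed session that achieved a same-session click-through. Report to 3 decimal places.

p₁ = P(outcome | exposed) = 3695/4545 = 0.81298
p₀ = P(outcome | unexposed) = 1114/4157 = 0.26798
Under exogeneity and monotonicity, PN = (p₁ − p₀) / p₁.
PN = (0.81298 − 0.26798) / 0.81298 = 0.545 / 0.81298 ≈ 0.6704

PN ≈ 0.670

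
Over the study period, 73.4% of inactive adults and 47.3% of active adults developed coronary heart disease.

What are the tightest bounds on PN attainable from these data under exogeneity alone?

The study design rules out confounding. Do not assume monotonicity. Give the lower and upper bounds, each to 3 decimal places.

0.356 ≤ PN ≤ 0.718

p₁ = 0.734, p₀ = 0.473.
Under exogeneity alone the bounds on PN are max{0,(p₁−p₀)/p₁} ≤ PN ≤ min{1,(1−p₀)/p₁}.
  lower = (p₁ − p₀)/p₁ = 0.261 / 0.734 ≈ 0.3556
  upper = min{1, (1 − p₀)/p₁} = 0.527 / 0.734 ≈ 0.7180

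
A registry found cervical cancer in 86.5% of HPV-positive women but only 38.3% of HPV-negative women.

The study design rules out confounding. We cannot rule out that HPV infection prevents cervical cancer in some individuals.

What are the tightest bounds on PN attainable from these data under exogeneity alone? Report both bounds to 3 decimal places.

0.557 ≤ PN ≤ 0.713

p₁ = 0.865, p₀ = 0.383.
Under exogeneity alone the bounds on PN are max{0,(p₁−p₀)/p₁} ≤ PN ≤ min{1,(1−p₀)/p₁}.
  lower = (p₁ − p₀)/p₁ = 0.482 / 0.865 ≈ 0.5572
  upper = min{1, (1 − p₀)/p₁} = 0.617 / 0.865 ≈ 0.7133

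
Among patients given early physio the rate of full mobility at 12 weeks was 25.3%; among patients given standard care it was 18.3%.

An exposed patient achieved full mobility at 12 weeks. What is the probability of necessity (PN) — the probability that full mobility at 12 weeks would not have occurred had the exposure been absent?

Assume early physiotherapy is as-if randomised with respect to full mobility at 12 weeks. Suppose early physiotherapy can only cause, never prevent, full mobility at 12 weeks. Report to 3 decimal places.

PN ≈ 0.277

p₁ = 0.253, p₀ = 0.183.
Under exogeneity and monotonicity, PN = (p₁ − p₀) / p₁.
PN = (0.253 − 0.183) / 0.253 = 0.07 / 0.253 ≈ 0.2767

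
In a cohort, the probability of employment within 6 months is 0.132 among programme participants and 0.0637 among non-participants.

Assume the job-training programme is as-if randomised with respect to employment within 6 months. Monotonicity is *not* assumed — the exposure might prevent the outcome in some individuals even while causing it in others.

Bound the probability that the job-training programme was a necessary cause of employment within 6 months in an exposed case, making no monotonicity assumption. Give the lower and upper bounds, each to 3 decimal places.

Let p₁ = 0.132, p₀ = 0.0637.
Under exogeneity alone the bounds on PN are max{0,(p₁−p₀)/p₁} ≤ PN ≤ min{1,(1−p₀)/p₁}.
  lower = (p₁ − p₀)/p₁ = 0.0683 / 0.132 ≈ 0.5174
  upper = min{1, (1 − p₀)/p₁} = 0.9363 / 0.132 ≈ 7.0932 → capped at 1

0.517 ≤ PN ≤ 1.000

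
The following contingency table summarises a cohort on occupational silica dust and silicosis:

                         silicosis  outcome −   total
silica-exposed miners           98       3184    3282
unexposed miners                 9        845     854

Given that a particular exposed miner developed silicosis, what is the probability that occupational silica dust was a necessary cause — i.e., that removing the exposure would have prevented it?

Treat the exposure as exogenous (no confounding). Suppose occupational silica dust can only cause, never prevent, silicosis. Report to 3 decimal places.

PN ≈ 0.647

p₁ = P(outcome | exposed) = 98/3282 = 0.02986
p₀ = P(outcome | unexposed) = 9/854 = 0.010539
Under exogeneity and monotonicity, PN = (p₁ − p₀)/p₁.
PN = (0.02986 − 0.010539) / 0.02986 ≈ 0.6471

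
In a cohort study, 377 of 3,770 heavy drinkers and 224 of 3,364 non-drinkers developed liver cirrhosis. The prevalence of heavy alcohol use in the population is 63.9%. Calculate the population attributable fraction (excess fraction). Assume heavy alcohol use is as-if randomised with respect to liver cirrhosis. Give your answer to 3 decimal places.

p₁ = P(outcome | exposed) = 377/3770 = 0.1
p₀ = P(outcome | unexposed) = 224/3364 = 0.066587
Overall risk P(Y=1) = π·p₁ + (1−π)·p₀ = 0.639×0.1 + 0.361×0.066587 = 0.087938.
Under exogeneity, PAF = [P(Y=1) − p₀] / P(Y=1).
PAF = (0.087938 − 0.066587) / 0.087938 ≈ 0.2428

PAF ≈ 0.243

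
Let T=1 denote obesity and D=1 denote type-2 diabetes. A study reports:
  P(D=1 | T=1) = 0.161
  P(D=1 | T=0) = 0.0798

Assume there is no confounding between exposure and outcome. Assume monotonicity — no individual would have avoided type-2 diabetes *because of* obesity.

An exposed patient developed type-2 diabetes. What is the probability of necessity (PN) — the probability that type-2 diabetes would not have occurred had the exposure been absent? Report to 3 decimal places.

Let p₁ = 0.161, p₀ = 0.0798.
Under exogeneity and monotonicity, PN = (p₁ − p₀) / p₁.
PN = (0.161 − 0.0798) / 0.161 = 0.0812 / 0.161 ≈ 0.5043

PN ≈ 0.504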